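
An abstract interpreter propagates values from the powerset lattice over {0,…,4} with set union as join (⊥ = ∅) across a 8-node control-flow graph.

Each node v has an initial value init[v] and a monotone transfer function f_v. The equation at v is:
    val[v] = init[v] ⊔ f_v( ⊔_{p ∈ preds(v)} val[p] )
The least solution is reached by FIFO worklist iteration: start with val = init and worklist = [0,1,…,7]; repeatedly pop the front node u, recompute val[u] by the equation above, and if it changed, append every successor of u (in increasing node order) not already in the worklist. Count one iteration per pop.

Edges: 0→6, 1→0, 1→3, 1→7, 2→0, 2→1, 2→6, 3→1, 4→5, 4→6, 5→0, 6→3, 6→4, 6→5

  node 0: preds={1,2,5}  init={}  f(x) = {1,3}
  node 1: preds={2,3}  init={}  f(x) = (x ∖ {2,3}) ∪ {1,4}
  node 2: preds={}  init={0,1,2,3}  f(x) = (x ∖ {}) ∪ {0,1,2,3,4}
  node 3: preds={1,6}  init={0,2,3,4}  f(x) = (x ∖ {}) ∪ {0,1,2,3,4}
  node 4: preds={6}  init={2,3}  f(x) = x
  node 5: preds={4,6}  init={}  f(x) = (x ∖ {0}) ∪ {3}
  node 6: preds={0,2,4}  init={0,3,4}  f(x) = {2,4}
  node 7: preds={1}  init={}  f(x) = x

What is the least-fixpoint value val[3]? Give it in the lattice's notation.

{0,1,2,3,4}

Iteration log — 13 steps:
  step 1. node 0  ⊔preds={0,1,2,3}  new={1,3}  old={}  +wl: 
  step 2. node 1  ⊔preds={0,1,2,3,4}  new={0,1,4}  old={}  +wl: 0
  step 3. node 2  ⊔preds={}  new={0,1,2,3,4}  old={0,1,2,3}  +wl: 1
  step 4. node 3  ⊔preds={0,1,3,4}  new={0,1,2,3,4}  old={0,2,3,4}  +wl: 
  step 5. node 4  ⊔preds={0,3,4}  new={0,2,3,4}  old={2,3}  +wl: 
  step 6. node 5  ⊔preds={0,2,3,4}  new={2,3,4}  old={}  +wl: 
  step 7. node 6  ⊔preds={0,1,2,3,4}  new={0,2,3,4}  old={0,3,4}  +wl: 3,4,5
  step 8. node 7  ⊔preds={0,1,4}  new={0,1,4}  old={}  +wl: 
  step 9. node 0  ⊔preds={0,1,2,3,4}  new={1,3}  stable
  step 10. node 1  ⊔preds={0,1,2,3,4}  new={0,1,4}  stable
  step 11. node 3  ⊔preds={0,1,2,3,4}  new={0,1,2,3,4}  stable
  step 12. node 4  ⊔preds={0,2,3,4}  new={0,2,3,4}  stable
  step 13. node 5  ⊔preds={0,2,3,4}  new={2,3,4}  stable

Least fixpoint reached:
  node 0: {1,3}
  node 1: {0,1,4}
  node 2: {0,1,2,3,4}
  node 3: {0,1,2,3,4}
  node 4: {0,2,3,4}
  node 5: {2,3,4}
  node 6: {0,2,3,4}
  node 7: {0,1,4}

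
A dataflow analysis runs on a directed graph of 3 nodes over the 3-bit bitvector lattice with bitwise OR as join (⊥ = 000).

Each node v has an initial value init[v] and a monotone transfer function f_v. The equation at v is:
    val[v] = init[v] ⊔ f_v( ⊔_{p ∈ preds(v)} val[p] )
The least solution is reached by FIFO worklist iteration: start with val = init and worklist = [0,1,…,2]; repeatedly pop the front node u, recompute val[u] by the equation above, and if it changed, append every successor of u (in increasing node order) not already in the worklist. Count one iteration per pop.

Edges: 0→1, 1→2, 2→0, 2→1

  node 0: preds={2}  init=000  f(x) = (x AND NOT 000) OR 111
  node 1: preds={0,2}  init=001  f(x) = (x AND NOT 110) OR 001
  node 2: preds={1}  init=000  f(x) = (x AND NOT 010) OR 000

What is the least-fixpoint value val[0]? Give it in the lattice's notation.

111

Worklist (5 pops):
  #1 pop 0: in=000 → 111 (was 000); enqueue []
  #2 pop 1: in=111 → 001 (no change)
  #3 pop 2: in=001 → 001 (was 000); enqueue [0,1]
  #4 pop 0: in=001 → 111 (no change)
  #5 pop 1: in=111 → 001 (no change)

Fixpoint:
  val[0] = 111
  val[1] = 001
  val[2] = 001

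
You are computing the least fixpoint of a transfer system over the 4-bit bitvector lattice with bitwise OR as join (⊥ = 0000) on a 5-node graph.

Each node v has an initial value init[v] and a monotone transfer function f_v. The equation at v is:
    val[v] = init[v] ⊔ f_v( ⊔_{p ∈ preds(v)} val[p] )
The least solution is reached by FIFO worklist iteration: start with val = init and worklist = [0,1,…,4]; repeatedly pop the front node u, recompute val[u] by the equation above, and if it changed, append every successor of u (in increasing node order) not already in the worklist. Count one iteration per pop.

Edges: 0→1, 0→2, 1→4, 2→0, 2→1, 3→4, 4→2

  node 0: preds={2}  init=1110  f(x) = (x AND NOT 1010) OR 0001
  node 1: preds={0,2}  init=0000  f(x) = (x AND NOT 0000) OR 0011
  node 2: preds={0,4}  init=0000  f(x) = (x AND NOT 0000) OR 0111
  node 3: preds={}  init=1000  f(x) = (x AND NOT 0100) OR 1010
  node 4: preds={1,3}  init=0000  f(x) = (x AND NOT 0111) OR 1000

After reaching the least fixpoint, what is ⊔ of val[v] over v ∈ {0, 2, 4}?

Trace (8 dequeues):
  [1] u=0 | in 0000 | out 1111 | prev 1110 | push {}
  [2] u=1 | in 1111 | out 1111 | prev 0000 | push {}
  [3] u=2 | in 1111 | out 1111 | prev 0000 | push {0,1}
  [4] u=3 | in 0000 | out 1010 | prev 1000 | push {}
  [5] u=4 | in 1111 | out 1000 | prev 0000 | push {2}
  [6] u=0 | in 1111 | out 1111 | ==
  [7] u=1 | in 1111 | out 1111 | ==
  [8] u=2 | in 1111 | out 1111 | ==

Converged values:
  [0] 1111
  [1] 1111
  [2] 1111
  [3] 1010
  [4] 1000

1111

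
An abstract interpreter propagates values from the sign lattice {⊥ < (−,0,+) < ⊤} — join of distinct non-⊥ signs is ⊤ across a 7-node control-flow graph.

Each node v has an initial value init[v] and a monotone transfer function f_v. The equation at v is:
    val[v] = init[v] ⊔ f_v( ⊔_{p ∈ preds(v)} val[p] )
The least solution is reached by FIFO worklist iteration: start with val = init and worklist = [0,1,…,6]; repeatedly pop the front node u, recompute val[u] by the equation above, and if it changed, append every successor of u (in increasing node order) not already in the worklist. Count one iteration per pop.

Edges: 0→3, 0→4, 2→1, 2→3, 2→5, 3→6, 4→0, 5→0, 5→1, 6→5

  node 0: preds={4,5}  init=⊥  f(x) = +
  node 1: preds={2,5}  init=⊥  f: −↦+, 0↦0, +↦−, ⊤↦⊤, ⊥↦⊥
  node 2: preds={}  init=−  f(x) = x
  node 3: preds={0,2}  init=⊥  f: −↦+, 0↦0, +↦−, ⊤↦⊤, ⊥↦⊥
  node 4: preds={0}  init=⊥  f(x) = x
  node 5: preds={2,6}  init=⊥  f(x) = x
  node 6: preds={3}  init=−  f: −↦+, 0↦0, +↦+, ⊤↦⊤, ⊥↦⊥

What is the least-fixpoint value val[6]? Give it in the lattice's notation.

Trace (12 dequeues):
  [1] u=0 | in ⊥ | out + | prev ⊥ | push {}
  [2] u=1 | in − | out + | prev ⊥ | push {}
  [3] u=2 | in ⊥ | out − | ==
  [4] u=3 | in ⊤ | out ⊤ | prev ⊥ | push {}
  [5] u=4 | in + | out + | prev ⊥ | push {0}
  [6] u=5 | in − | out − | prev ⊥ | push {1}
  [7] u=6 | in ⊤ | out ⊤ | prev − | push {5}
  [8] u=0 | in ⊤ | out + | ==
  [9] u=1 | in − | out + | ==
  [10] u=5 | in ⊤ | out ⊤ | prev − | push {0,1}
  [11] u=0 | in ⊤ | out + | ==
  [12] u=1 | in ⊤ | out ⊤ | prev + | push {}

Converged values:
  [0] +
  [1] ⊤
  [2] −
  [3] ⊤
  [4] +
  [5] ⊤
  [6] ⊤

⊤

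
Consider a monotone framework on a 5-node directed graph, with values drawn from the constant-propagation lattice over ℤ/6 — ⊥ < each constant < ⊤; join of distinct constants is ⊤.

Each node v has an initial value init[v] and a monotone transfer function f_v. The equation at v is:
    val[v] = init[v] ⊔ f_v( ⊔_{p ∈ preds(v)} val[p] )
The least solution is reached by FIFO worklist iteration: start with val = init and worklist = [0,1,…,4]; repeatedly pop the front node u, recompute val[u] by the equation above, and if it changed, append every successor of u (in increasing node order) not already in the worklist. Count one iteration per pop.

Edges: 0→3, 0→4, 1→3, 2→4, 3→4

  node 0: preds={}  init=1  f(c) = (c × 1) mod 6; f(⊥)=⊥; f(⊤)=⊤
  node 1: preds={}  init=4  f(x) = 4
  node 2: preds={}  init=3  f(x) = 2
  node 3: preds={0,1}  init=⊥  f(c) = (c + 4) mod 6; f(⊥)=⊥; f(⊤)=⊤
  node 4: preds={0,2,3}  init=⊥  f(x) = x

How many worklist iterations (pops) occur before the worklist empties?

5

Iteration log — 5 steps:
  step 1. node 0  ⊔preds=⊥  new=1  stable
  step 2. node 1  ⊔preds=⊥  new=4  stable
  step 3. node 2  ⊔preds=⊥  new=⊤  old=3  +wl: 
  step 4. node 3  ⊔preds=⊤  new=⊤  old=⊥  +wl: 
  step 5. node 4  ⊔preds=⊤  new=⊤  old=⊥  +wl: 

Least fixpoint reached:
  node 0: 1
  node 1: 4
  node 2: ⊤
  node 3: ⊤
  node 4: ⊤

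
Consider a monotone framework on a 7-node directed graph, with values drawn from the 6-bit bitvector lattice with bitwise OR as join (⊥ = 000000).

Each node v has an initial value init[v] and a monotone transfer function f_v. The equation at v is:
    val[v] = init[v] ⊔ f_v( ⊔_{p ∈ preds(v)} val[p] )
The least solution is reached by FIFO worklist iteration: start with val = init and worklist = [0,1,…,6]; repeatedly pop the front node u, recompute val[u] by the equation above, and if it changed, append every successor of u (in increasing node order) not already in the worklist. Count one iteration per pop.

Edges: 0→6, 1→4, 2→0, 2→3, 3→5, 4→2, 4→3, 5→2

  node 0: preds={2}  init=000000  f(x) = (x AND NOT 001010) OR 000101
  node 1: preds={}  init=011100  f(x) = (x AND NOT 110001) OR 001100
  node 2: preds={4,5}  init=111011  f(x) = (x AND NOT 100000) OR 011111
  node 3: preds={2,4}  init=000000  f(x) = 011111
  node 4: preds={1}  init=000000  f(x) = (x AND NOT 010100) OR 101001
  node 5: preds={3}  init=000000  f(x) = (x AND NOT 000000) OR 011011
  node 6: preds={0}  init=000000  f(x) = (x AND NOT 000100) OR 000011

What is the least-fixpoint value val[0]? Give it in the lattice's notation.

Iteration log — 10 steps:
  step 1. node 0  ⊔preds=111011  new=110101  old=000000  +wl: 
  step 2. node 1  ⊔preds=000000  new=011100  stable
  step 3. node 2  ⊔preds=000000  new=111111  old=111011  +wl: 0
  step 4. node 3  ⊔preds=111111  new=011111  old=000000  +wl: 
  step 5. node 4  ⊔preds=011100  new=101001  old=000000  +wl: 2,3
  step 6. node 5  ⊔preds=011111  new=011111  old=000000  +wl: 
  step 7. node 6  ⊔preds=110101  new=110011  old=000000  +wl: 
  step 8. node 0  ⊔preds=111111  new=110101  stable
  step 9. node 2  ⊔preds=111111  new=111111  stable
  step 10. node 3  ⊔preds=111111  new=011111  stable

Least fixpoint reached:
  node 0: 110101
  node 1: 011100
  node 2: 111111
  node 3: 011111
  node 4: 101001
  node 5: 011111
  node 6: 110011

110101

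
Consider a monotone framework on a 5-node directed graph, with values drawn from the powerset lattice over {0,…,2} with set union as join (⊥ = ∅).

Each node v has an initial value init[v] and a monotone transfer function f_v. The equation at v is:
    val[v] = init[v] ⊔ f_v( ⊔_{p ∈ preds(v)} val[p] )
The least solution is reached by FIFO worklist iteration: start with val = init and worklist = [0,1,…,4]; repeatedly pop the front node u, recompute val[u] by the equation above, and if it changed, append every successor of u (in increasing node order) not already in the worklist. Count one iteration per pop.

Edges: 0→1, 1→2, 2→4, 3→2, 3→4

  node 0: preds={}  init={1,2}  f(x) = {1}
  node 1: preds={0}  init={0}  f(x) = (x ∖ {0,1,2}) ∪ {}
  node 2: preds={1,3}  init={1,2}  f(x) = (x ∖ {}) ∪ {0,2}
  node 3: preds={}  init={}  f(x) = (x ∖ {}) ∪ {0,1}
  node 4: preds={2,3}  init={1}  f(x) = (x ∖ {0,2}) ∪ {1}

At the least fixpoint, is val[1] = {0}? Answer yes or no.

Iteration log — 6 steps:
  step 1. node 0  ⊔preds={}  new={1,2}  stable
  step 2. node 1  ⊔preds={1,2}  new={0}  stable
  step 3. node 2  ⊔preds={0}  new={0,1,2}  old={1,2}  +wl: 
  step 4. node 3  ⊔preds={}  new={0,1}  old={}  +wl: 2
  step 5. node 4  ⊔preds={0,1,2}  new={1}  stable
  step 6. node 2  ⊔preds={0,1}  new={0,1,2}  stable

Least fixpoint reached:
  node 0: {1,2}
  node 1: {0}
  node 2: {0,1,2}
  node 3: {0,1}
  node 4: {1}

yes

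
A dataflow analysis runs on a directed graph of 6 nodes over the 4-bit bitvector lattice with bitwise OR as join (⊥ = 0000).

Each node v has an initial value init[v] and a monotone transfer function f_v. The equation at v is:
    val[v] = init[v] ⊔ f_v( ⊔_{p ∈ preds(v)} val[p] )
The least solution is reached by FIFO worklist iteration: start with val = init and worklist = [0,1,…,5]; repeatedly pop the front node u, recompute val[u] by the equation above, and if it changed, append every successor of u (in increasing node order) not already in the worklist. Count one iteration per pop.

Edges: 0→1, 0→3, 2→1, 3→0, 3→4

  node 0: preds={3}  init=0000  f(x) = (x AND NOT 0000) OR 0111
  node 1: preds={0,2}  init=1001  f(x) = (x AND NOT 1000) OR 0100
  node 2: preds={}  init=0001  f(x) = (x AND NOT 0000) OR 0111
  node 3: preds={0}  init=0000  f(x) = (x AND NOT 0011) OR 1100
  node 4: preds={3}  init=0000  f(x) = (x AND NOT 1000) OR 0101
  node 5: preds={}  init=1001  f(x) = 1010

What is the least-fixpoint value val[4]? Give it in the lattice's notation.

0101

Trace (10 dequeues):
  [1] u=0 | in 0000 | out 0111 | prev 0000 | push {}
  [2] u=1 | in 0111 | out 1111 | prev 1001 | push {}
  [3] u=2 | in 0000 | out 0111 | prev 0001 | push {1}
  [4] u=3 | in 0111 | out 1100 | prev 0000 | push {0}
  [5] u=4 | in 1100 | out 0101 | prev 0000 | push {}
  [6] u=5 | in 0000 | out 1011 | prev 1001 | push {}
  [7] u=1 | in 0111 | out 1111 | ==
  [8] u=0 | in 1100 | out 1111 | prev 0111 | push {1,3}
  [9] u=1 | in 1111 | out 1111 | ==
  [10] u=3 | in 1111 | out 1100 | ==

Converged values:
  [0] 1111
  [1] 1111
  [2] 0111
  [3] 1100
  [4] 0101
  [5] 1011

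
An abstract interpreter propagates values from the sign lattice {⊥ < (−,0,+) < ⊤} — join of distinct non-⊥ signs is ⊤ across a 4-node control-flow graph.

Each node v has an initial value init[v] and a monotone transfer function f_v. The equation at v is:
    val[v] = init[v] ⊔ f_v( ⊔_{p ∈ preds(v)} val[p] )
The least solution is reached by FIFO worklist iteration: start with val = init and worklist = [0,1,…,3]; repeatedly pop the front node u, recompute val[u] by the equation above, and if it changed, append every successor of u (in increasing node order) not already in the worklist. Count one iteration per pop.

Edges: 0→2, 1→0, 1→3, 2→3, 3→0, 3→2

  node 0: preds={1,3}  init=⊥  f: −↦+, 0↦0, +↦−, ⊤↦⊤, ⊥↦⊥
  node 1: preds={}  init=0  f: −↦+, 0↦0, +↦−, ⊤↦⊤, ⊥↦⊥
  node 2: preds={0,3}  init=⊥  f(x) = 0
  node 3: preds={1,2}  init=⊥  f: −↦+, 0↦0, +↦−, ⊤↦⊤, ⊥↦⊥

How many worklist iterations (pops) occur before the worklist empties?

Iteration log — 6 steps:
  step 1. node 0  ⊔preds=0  new=0  old=⊥  +wl: 
  step 2. node 1  ⊔preds=⊥  new=0  stable
  step 3. node 2  ⊔preds=0  new=0  old=⊥  +wl: 
  step 4. node 3  ⊔preds=0  new=0  old=⊥  +wl: 0,2
  step 5. node 0  ⊔preds=0  new=0  stable
  step 6. node 2  ⊔preds=0  new=0  stable

Least fixpoint reached:
  node 0: 0
  node 1: 0
  node 2: 0
  node 3: 0

6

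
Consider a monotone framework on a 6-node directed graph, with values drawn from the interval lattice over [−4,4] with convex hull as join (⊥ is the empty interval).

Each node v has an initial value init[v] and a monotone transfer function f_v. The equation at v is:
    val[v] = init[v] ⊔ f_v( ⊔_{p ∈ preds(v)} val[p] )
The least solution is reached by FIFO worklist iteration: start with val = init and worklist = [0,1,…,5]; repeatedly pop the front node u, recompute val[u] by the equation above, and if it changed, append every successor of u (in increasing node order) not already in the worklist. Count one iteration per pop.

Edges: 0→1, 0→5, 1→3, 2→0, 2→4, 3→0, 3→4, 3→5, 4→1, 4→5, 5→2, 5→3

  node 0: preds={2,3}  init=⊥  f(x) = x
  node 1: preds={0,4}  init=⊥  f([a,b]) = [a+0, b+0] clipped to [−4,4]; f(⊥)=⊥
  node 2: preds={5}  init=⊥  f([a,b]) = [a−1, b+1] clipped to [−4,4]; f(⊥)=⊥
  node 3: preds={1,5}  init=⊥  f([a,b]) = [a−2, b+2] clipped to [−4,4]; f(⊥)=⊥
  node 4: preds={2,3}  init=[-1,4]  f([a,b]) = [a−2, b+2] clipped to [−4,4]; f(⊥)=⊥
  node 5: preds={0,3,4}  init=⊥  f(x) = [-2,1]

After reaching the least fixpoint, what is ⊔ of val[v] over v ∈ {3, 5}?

[-4,4]

Worklist (15 pops):
  #1 pop 0: in=⊥ → ⊥ (no change)
  #2 pop 1: in=[-1,4] → [-1,4] (was ⊥); enqueue []
  #3 pop 2: in=⊥ → ⊥ (no change)
  #4 pop 3: in=[-1,4] → [-3,4] (was ⊥); enqueue [0]
  #5 pop 4: in=[-3,4] → [-4,4] (was [-1,4]); enqueue [1]
  #6 pop 5: in=[-4,4] → [-2,1] (was ⊥); enqueue [2,3]
  #7 pop 0: in=[-3,4] → [-3,4] (was ⊥); enqueue [5]
  #8 pop 1: in=[-4,4] → [-4,4] (was [-1,4]); enqueue []
  #9 pop 2: in=[-2,1] → [-3,2] (was ⊥); enqueue [0,4]
  #10 pop 3: in=[-4,4] → [-4,4] (was [-3,4]); enqueue []
  #11 pop 5: in=[-4,4] → [-2,1] (no change)
  #12 pop 0: in=[-4,4] → [-4,4] (was [-3,4]); enqueue [1,5]
  #13 pop 4: in=[-4,4] → [-4,4] (no change)
  #14 pop 1: in=[-4,4] → [-4,4] (no change)
  #15 pop 5: in=[-4,4] → [-2,1] (no change)

Fixpoint:
  val[0] = [-4,4]
  val[1] = [-4,4]
  val[2] = [-3,2]
  val[3] = [-4,4]
  val[4] = [-4,4]
  val[5] = [-2,1]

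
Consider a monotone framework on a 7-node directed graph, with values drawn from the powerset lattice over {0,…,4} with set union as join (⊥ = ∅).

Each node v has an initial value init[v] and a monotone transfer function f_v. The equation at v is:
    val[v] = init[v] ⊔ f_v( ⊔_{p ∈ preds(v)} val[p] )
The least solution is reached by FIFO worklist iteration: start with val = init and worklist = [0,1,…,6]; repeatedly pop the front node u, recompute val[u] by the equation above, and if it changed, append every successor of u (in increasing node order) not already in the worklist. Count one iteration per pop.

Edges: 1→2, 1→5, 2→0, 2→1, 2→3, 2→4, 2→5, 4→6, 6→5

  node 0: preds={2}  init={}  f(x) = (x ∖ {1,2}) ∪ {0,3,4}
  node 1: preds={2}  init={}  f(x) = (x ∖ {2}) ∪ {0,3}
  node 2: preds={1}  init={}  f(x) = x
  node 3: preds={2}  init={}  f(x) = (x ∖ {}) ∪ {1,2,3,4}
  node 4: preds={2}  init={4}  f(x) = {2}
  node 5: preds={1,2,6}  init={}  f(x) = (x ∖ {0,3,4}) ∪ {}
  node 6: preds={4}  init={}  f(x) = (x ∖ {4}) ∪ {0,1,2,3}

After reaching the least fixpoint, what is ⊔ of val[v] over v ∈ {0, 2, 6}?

Trace (10 dequeues):
  [1] u=0 | in {} | out {0,3,4} | prev {} | push {}
  [2] u=1 | in {} | out {0,3} | prev {} | push {}
  [3] u=2 | in {0,3} | out {0,3} | prev {} | push {0,1}
  [4] u=3 | in {0,3} | out {0,1,2,3,4} | prev {} | push {}
  [5] u=4 | in {0,3} | out {2,4} | prev {4} | push {}
  [6] u=5 | in {0,3} | out {} | ==
  [7] u=6 | in {2,4} | out {0,1,2,3} | prev {} | push {5}
  [8] u=0 | in {0,3} | out {0,3,4} | ==
  [9] u=1 | in {0,3} | out {0,3} | ==
  [10] u=5 | in {0,1,2,3} | out {1,2} | prev {} | push {}

Converged values:
  [0] {0,3,4}
  [1] {0,3}
  [2] {0,3}
  [3] {0,1,2,3,4}
  [4] {2,4}
  [5] {1,2}
  [6] {0,1,2,3}

{0,1,2,3,4}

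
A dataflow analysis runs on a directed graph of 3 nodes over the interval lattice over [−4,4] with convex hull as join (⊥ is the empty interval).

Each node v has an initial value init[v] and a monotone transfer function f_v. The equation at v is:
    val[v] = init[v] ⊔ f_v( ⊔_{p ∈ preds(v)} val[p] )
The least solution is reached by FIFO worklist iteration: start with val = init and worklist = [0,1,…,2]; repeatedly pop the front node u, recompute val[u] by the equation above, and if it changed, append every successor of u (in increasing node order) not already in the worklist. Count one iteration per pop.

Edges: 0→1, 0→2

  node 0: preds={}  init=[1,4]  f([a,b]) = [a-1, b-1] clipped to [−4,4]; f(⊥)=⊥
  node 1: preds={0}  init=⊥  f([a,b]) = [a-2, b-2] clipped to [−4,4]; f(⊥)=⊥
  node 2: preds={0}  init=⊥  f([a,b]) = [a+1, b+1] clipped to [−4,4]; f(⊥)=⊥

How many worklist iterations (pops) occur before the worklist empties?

Trace (3 dequeues):
  [1] u=0 | in ⊥ | out [1,4] | ==
  [2] u=1 | in [1,4] | out [-1,2] | prev ⊥ | push {}
  [3] u=2 | in [1,4] | out [2,4] | prev ⊥ | push {}

Converged values:
  [0] [1,4]
  [1] [-1,2]
  [2] [2,4]

3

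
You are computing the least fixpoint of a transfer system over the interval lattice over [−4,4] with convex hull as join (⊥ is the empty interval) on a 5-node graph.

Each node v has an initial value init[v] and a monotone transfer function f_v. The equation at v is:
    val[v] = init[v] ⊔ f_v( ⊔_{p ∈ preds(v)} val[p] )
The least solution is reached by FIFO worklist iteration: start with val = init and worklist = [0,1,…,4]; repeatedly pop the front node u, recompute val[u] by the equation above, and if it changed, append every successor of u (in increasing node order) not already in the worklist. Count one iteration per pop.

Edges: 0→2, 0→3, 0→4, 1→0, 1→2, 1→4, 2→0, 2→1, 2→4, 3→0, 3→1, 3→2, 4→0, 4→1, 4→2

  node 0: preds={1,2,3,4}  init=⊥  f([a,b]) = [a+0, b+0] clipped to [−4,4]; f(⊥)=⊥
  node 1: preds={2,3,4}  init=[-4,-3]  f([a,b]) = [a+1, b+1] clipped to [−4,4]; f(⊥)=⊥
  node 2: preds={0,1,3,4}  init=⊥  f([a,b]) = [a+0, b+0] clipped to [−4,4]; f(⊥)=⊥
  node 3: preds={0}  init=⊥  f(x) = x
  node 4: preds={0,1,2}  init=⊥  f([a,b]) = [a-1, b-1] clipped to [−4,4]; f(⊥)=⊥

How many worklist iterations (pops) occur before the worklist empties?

Trace (46 dequeues):
  [1] u=0 | in [-4,-3] | out [-4,-3] | prev ⊥ | push {}
  [2] u=1 | in ⊥ | out [-4,-3] | ==
  [3] u=2 | in [-4,-3] | out [-4,-3] | prev ⊥ | push {0,1}
  [4] u=3 | in [-4,-3] | out [-4,-3] | prev ⊥ | push {2}
  [5] u=4 | in [-4,-3] | out [-4,-4] | prev ⊥ | push {}
  [6] u=0 | in [-4,-3] | out [-4,-3] | ==
  [7] u=1 | in [-4,-3] | out [-4,-2] | prev [-4,-3] | push {0,4}
  [8] u=2 | in [-4,-2] | out [-4,-2] | prev [-4,-3] | push {1}
  [9] u=0 | in [-4,-2] | out [-4,-2] | prev [-4,-3] | push {2,3}
  [10] u=4 | in [-4,-2] | out [-4,-3] | prev [-4,-4] | push {0}
  [11] u=1 | in [-4,-2] | out [-4,-1] | prev [-4,-2] | push {4}
  [12] u=2 | in [-4,-1] | out [-4,-1] | prev [-4,-2] | push {1}
  [13] u=3 | in [-4,-2] | out [-4,-2] | prev [-4,-3] | push {2}
  [14] u=0 | in [-4,-1] | out [-4,-1] | prev [-4,-2] | push {3}
  [15] u=4 | in [-4,-1] | out [-4,-2] | prev [-4,-3] | push {0}
  [16] u=1 | in [-4,-1] | out [-4,0] | prev [-4,-1] | push {4}
  [17] u=2 | in [-4,0] | out [-4,0] | prev [-4,-1] | push {1}
  [18] u=3 | in [-4,-1] | out [-4,-1] | prev [-4,-2] | push {2}
  [19] u=0 | in [-4,0] | out [-4,0] | prev [-4,-1] | push {3}
  [20] u=4 | in [-4,0] | out [-4,-1] | prev [-4,-2] | push {0}
  [21] u=1 | in [-4,0] | out [-4,1] | prev [-4,0] | push {4}
  [22] u=2 | in [-4,1] | out [-4,1] | prev [-4,0] | push {1}
  [23] u=3 | in [-4,0] | out [-4,0] | prev [-4,-1] | push {2}
  [24] u=0 | in [-4,1] | out [-4,1] | prev [-4,0] | push {3}
  [25] u=4 | in [-4,1] | out [-4,0] | prev [-4,-1] | push {0}
  [26] u=1 | in [-4,1] | out [-4,2] | prev [-4,1] | push {4}
  [27] u=2 | in [-4,2] | out [-4,2] | prev [-4,1] | push {1}
  [28] u=3 | in [-4,1] | out [-4,1] | prev [-4,0] | push {2}
  [29] u=0 | in [-4,2] | out [-4,2] | prev [-4,1] | push {3}
  [30] u=4 | in [-4,2] | out [-4,1] | prev [-4,0] | push {0}
  [31] u=1 | in [-4,2] | out [-4,3] | prev [-4,2] | push {4}
  [32] u=2 | in [-4,3] | out [-4,3] | prev [-4,2] | push {1}
  [33] u=3 | in [-4,2] | out [-4,2] | prev [-4,1] | push {2}
  [34] u=0 | in [-4,3] | out [-4,3] | prev [-4,2] | push {3}
  [35] u=4 | in [-4,3] | out [-4,2] | prev [-4,1] | push {0}
  [36] u=1 | in [-4,3] | out [-4,4] | prev [-4,3] | push {4}
  [37] u=2 | in [-4,4] | out [-4,4] | prev [-4,3] | push {1}
  [38] u=3 | in [-4,3] | out [-4,3] | prev [-4,2] | push {2}
  [39] u=0 | in [-4,4] | out [-4,4] | prev [-4,3] | push {3}
  [40] u=4 | in [-4,4] | out [-4,3] | prev [-4,2] | push {0}
  [41] u=1 | in [-4,4] | out [-4,4] | ==
  [42] u=2 | in [-4,4] | out [-4,4] | ==
  [43] u=3 | in [-4,4] | out [-4,4] | prev [-4,3] | push {1,2}
  [44] u=0 | in [-4,4] | out [-4,4] | ==
  [45] u=1 | in [-4,4] | out [-4,4] | ==
  [46] u=2 | in [-4,4] | out [-4,4] | ==

Converged values:
  [0] [-4,4]
  [1] [-4,4]
  [2] [-4,4]
  [3] [-4,4]
  [4] [-4,3]

46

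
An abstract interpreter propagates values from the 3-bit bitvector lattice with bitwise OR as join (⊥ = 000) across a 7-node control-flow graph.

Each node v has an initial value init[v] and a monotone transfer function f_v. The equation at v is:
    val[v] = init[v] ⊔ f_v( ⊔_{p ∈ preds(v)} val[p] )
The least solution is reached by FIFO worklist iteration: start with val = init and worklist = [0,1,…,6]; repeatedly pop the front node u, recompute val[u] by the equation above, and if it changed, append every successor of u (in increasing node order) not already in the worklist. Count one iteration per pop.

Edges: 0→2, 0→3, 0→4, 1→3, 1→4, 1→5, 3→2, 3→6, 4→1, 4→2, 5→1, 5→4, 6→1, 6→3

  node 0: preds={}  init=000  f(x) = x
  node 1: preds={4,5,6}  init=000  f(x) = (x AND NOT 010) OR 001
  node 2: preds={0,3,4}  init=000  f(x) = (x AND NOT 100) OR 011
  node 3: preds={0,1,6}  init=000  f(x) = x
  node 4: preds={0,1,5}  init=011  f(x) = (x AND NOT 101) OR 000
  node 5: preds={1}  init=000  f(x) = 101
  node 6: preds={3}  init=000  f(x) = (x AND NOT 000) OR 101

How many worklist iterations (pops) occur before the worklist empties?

Worklist (14 pops):
  #1 pop 0: in=000 → 000 (no change)
  #2 pop 1: in=011 → 001 (was 000); enqueue []
  #3 pop 2: in=011 → 011 (was 000); enqueue []
  #4 pop 3: in=001 → 001 (was 000); enqueue [2]
  #5 pop 4: in=001 → 011 (no change)
  #6 pop 5: in=001 → 101 (was 000); enqueue [1,4]
  #7 pop 6: in=001 → 101 (was 000); enqueue [3]
  #8 pop 2: in=011 → 011 (no change)
  #9 pop 1: in=111 → 101 (was 001); enqueue [5]
  #10 pop 4: in=101 → 011 (no change)
  #11 pop 3: in=101 → 101 (was 001); enqueue [2,6]
  #12 pop 5: in=101 → 101 (no change)
  #13 pop 2: in=111 → 011 (no change)
  #14 pop 6: in=101 → 101 (no change)

Fixpoint:
  val[0] = 000
  val[1] = 101
  val[2] = 011
  val[3] = 101
  val[4] = 011
  val[5] = 101
  val[6] = 101

14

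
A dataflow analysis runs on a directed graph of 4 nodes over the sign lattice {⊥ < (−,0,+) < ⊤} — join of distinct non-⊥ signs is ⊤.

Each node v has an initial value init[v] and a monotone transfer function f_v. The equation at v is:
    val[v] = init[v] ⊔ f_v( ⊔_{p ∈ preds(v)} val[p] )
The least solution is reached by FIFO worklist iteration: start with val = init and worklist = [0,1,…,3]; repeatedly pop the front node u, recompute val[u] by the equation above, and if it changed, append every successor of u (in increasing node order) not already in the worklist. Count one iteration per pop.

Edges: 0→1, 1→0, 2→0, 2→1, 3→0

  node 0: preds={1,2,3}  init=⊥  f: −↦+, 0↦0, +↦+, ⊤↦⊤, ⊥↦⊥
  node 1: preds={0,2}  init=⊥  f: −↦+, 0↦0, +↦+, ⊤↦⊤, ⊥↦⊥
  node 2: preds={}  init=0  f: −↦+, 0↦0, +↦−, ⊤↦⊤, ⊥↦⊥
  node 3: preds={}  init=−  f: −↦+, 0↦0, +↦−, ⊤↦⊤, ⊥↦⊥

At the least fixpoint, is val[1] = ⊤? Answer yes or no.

Iteration log — 5 steps:
  step 1. node 0  ⊔preds=⊤  new=⊤  old=⊥  +wl: 
  step 2. node 1  ⊔preds=⊤  new=⊤  old=⊥  +wl: 0
  step 3. node 2  ⊔preds=⊥  new=0  stable
  step 4. node 3  ⊔preds=⊥  new=−  stable
  step 5. node 0  ⊔preds=⊤  new=⊤  stable

Least fixpoint reached:
  node 0: ⊤
  node 1: ⊤
  node 2: 0
  node 3: −

yes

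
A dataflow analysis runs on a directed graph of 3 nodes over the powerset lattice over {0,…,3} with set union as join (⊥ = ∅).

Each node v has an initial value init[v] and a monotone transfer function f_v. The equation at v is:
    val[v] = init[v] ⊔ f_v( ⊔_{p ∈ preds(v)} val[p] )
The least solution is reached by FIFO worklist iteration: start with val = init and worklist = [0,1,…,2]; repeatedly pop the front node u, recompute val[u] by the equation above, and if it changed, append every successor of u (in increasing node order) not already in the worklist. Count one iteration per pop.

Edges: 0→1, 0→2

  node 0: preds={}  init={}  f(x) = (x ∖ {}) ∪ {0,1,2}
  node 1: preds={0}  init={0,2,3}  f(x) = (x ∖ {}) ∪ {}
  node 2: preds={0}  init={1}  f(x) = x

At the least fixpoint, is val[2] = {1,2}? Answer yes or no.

no

Trace (3 dequeues):
  [1] u=0 | in {} | out {0,1,2} | prev {} | push {}
  [2] u=1 | in {0,1,2} | out {0,1,2,3} | prev {0,2,3} | push {}
  [3] u=2 | in {0,1,2} | out {0,1,2} | prev {1} | push {}

Converged values:
  [0] {0,1,2}
  [1] {0,1,2,3}
  [2] {0,1,2}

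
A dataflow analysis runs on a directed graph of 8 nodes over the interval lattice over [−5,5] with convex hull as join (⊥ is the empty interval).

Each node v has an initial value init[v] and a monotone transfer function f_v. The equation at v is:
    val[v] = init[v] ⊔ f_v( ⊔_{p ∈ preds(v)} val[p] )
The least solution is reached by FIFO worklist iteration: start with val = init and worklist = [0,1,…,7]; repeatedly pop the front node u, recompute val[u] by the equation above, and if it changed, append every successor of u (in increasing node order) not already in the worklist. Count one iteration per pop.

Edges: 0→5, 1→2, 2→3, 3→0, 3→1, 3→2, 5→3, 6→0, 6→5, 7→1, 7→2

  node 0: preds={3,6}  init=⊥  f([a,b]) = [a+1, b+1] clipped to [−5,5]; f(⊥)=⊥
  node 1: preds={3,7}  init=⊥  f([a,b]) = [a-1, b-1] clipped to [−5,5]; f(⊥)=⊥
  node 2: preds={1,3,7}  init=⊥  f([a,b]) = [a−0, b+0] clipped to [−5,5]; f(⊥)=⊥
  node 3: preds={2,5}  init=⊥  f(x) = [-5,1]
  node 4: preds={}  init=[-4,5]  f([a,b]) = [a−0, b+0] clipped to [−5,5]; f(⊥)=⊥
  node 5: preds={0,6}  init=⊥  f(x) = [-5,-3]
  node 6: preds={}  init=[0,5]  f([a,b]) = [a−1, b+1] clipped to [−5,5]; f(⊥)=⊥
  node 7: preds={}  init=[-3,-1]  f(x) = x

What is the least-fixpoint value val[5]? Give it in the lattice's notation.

Trace (13 dequeues):
  [1] u=0 | in [0,5] | out [1,5] | prev ⊥ | push {}
  [2] u=1 | in [-3,-1] | out [-4,-2] | prev ⊥ | push {}
  [3] u=2 | in [-4,-1] | out [-4,-1] | prev ⊥ | push {}
  [4] u=3 | in [-4,-1] | out [-5,1] | prev ⊥ | push {0,1,2}
  [5] u=4 | in ⊥ | out [-4,5] | ==
  [6] u=5 | in [0,5] | out [-5,-3] | prev ⊥ | push {3}
  [7] u=6 | in ⊥ | out [0,5] | ==
  [8] u=7 | in ⊥ | out [-3,-1] | ==
  [9] u=0 | in [-5,5] | out [-4,5] | prev [1,5] | push {5}
  [10] u=1 | in [-5,1] | out [-5,0] | prev [-4,-2] | push {}
  [11] u=2 | in [-5,1] | out [-5,1] | prev [-4,-1] | push {}
  [12] u=3 | in [-5,1] | out [-5,1] | ==
  [13] u=5 | in [-4,5] | out [-5,-3] | ==

Converged values:
  [0] [-4,5]
  [1] [-5,0]
  [2] [-5,1]
  [3] [-5,1]
  [4] [-4,5]
  [5] [-5,-3]
  [6] [0,5]
  [7] [-3,-1]

[-5,-3]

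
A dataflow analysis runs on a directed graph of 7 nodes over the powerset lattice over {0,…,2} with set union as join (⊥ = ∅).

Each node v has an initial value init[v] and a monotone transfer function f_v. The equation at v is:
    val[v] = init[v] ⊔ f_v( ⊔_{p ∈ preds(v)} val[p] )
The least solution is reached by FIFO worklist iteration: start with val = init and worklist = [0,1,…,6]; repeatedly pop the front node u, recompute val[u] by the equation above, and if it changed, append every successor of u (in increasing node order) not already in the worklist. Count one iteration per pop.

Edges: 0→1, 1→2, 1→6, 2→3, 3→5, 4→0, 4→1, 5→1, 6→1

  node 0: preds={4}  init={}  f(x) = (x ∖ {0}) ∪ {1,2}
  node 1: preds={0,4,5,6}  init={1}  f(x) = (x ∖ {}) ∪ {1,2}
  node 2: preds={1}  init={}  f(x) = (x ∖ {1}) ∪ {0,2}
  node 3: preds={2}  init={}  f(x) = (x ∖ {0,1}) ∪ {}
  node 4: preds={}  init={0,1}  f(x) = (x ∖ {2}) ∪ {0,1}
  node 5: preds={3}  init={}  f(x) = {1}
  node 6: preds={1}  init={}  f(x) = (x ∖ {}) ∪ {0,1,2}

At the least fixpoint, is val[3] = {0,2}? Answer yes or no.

Worklist (8 pops):
  #1 pop 0: in={0,1} → {1,2} (was {}); enqueue []
  #2 pop 1: in={0,1,2} → {0,1,2} (was {1}); enqueue []
  #3 pop 2: in={0,1,2} → {0,2} (was {}); enqueue []
  #4 pop 3: in={0,2} → {2} (was {}); enqueue []
  #5 pop 4: in={} → {0,1} (no change)
  #6 pop 5: in={2} → {1} (was {}); enqueue [1]
  #7 pop 6: in={0,1,2} → {0,1,2} (was {}); enqueue []
  #8 pop 1: in={0,1,2} → {0,1,2} (no change)

Fixpoint:
  val[0] = {1,2}
  val[1] = {0,1,2}
  val[2] = {0,2}
  val[3] = {2}
  val[4] = {0,1}
  val[5] = {1}
  val[6] = {0,1,2}

no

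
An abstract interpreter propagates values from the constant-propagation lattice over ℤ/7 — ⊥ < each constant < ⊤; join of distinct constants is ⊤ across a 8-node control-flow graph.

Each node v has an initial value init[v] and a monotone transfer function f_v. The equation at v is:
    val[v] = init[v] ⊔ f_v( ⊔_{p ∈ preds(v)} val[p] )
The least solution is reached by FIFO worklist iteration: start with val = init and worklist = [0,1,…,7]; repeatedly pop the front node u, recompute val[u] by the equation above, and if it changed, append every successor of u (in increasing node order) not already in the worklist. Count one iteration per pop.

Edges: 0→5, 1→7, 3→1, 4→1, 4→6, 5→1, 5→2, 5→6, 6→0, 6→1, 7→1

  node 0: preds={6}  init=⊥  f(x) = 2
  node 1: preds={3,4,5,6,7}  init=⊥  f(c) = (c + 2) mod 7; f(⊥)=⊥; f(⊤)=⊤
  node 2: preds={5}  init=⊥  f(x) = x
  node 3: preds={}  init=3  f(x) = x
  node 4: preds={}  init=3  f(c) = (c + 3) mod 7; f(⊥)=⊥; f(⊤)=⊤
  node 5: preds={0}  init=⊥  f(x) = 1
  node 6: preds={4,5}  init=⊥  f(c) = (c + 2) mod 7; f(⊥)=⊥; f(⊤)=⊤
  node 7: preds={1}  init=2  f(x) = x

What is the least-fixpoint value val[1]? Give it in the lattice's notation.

Iteration log — 11 steps:
  step 1. node 0  ⊔preds=⊥  new=2  old=⊥  +wl: 
  step 2. node 1  ⊔preds=⊤  new=⊤  old=⊥  +wl: 
  step 3. node 2  ⊔preds=⊥  new=⊥  stable
  step 4. node 3  ⊔preds=⊥  new=3  stable
  step 5. node 4  ⊔preds=⊥  new=3  stable
  step 6. node 5  ⊔preds=2  new=1  old=⊥  +wl: 1,2
  step 7. node 6  ⊔preds=⊤  new=⊤  old=⊥  +wl: 0
  step 8. node 7  ⊔preds=⊤  new=⊤  old=2  +wl: 
  step 9. node 1  ⊔preds=⊤  new=⊤  stable
  step 10. node 2  ⊔preds=1  new=1  old=⊥  +wl: 
  step 11. node 0  ⊔preds=⊤  new=2  stable

Least fixpoint reached:
  node 0: 2
  node 1: ⊤
  node 2: 1
  node 3: 3
  node 4: 3
  node 5: 1
  node 6: ⊤
  node 7: ⊤

⊤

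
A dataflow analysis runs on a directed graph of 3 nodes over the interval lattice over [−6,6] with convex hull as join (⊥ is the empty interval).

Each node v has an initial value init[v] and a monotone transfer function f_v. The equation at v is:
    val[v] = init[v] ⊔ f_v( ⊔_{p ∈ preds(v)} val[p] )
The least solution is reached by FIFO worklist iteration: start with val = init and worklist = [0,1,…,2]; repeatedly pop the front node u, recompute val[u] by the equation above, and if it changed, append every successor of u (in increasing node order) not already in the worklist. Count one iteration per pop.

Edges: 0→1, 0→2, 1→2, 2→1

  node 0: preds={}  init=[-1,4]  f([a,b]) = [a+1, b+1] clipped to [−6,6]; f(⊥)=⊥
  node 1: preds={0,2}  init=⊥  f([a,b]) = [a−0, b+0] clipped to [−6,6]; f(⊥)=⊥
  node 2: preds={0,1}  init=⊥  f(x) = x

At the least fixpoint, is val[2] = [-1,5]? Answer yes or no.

Worklist (4 pops):
  #1 pop 0: in=⊥ → [-1,4] (no change)
  #2 pop 1: in=[-1,4] → [-1,4] (was ⊥); enqueue []
  #3 pop 2: in=[-1,4] → [-1,4] (was ⊥); enqueue [1]
  #4 pop 1: in=[-1,4] → [-1,4] (no change)

Fixpoint:
  val[0] = [-1,4]
  val[1] = [-1,4]
  val[2] = [-1,4]

no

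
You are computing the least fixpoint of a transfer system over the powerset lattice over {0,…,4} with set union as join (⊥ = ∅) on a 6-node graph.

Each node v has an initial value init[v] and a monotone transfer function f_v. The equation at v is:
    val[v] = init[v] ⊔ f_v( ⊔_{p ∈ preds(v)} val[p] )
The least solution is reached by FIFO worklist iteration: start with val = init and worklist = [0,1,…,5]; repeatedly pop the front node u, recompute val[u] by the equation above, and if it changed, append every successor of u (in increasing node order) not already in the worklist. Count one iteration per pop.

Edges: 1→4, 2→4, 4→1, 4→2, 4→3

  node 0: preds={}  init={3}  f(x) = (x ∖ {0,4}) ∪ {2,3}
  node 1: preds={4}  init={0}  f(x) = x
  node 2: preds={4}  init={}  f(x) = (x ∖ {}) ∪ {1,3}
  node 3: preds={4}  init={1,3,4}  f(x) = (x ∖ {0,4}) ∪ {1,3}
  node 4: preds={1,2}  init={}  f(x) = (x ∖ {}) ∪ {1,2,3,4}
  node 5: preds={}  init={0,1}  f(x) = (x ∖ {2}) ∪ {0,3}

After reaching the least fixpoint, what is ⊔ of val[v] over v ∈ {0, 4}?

{0,1,2,3,4}

Worklist (10 pops):
  #1 pop 0: in={} → {2,3} (was {3}); enqueue []
  #2 pop 1: in={} → {0} (no change)
  #3 pop 2: in={} → {1,3} (was {}); enqueue []
  #4 pop 3: in={} → {1,3,4} (no change)
  #5 pop 4: in={0,1,3} → {0,1,2,3,4} (was {}); enqueue [1,2,3]
  #6 pop 5: in={} → {0,1,3} (was {0,1}); enqueue []
  #7 pop 1: in={0,1,2,3,4} → {0,1,2,3,4} (was {0}); enqueue [4]
  #8 pop 2: in={0,1,2,3,4} → {0,1,2,3,4} (was {1,3}); enqueue []
  #9 pop 3: in={0,1,2,3,4} → {1,2,3,4} (was {1,3,4}); enqueue []
  #10 pop 4: in={0,1,2,3,4} → {0,1,2,3,4} (no change)

Fixpoint:
  val[0] = {2,3}
  val[1] = {0,1,2,3,4}
  val[2] = {0,1,2,3,4}
  val[3] = {1,2,3,4}
  val[4] = {0,1,2,3,4}
  val[5] = {0,1,3}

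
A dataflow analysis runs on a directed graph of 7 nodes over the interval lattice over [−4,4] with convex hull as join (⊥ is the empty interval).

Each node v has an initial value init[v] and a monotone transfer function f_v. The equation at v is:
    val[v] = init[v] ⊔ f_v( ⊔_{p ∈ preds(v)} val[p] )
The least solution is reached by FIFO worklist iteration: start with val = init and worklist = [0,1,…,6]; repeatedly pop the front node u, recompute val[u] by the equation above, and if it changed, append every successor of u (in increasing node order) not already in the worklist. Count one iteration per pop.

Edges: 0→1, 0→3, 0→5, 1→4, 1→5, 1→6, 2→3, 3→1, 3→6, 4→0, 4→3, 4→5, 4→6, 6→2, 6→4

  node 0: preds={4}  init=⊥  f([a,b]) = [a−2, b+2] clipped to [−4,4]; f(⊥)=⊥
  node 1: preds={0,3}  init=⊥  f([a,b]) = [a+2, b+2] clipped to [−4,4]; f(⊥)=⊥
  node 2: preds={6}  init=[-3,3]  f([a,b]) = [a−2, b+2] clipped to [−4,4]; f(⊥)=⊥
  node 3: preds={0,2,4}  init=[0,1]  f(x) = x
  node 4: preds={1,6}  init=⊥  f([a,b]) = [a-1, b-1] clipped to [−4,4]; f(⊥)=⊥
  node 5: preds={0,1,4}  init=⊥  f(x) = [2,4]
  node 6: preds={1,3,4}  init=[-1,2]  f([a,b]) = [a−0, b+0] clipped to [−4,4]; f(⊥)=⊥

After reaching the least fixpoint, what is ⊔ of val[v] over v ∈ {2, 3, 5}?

Iteration log — 21 steps:
  step 1. node 0  ⊔preds=⊥  new=⊥  stable
  step 2. node 1  ⊔preds=[0,1]  new=[2,3]  old=⊥  +wl: 
  step 3. node 2  ⊔preds=[-1,2]  new=[-3,4]  old=[-3,3]  +wl: 
  step 4. node 3  ⊔preds=[-3,4]  new=[-3,4]  old=[0,1]  +wl: 1
  step 5. node 4  ⊔preds=[-1,3]  new=[-2,2]  old=⊥  +wl: 0,3
  step 6. node 5  ⊔preds=[-2,3]  new=[2,4]  old=⊥  +wl: 
  step 7. node 6  ⊔preds=[-3,4]  new=[-3,4]  old=[-1,2]  +wl: 2,4
  step 8. node 1  ⊔preds=[-3,4]  new=[-1,4]  old=[2,3]  +wl: 5,6
  step 9. node 0  ⊔preds=[-2,2]  new=[-4,4]  old=⊥  +wl: 1
  step 10. node 3  ⊔preds=[-4,4]  new=[-4,4]  old=[-3,4]  +wl: 
  step 11. node 2  ⊔preds=[-3,4]  new=[-4,4]  old=[-3,4]  +wl: 3
  step 12. node 4  ⊔preds=[-3,4]  new=[-4,3]  old=[-2,2]  +wl: 0
  step 13. node 5  ⊔preds=[-4,4]  new=[2,4]  stable
  step 14. node 6  ⊔preds=[-4,4]  new=[-4,4]  old=[-3,4]  +wl: 2,4
  step 15. node 1  ⊔preds=[-4,4]  new=[-2,4]  old=[-1,4]  +wl: 5,6
  step 16. node 3  ⊔preds=[-4,4]  new=[-4,4]  stable
  step 17. node 0  ⊔preds=[-4,3]  new=[-4,4]  stable
  step 18. node 2  ⊔preds=[-4,4]  new=[-4,4]  stable
  step 19. node 4  ⊔preds=[-4,4]  new=[-4,3]  stable
  step 20. node 5  ⊔preds=[-4,4]  new=[2,4]  stable
  step 21. node 6  ⊔preds=[-4,4]  new=[-4,4]  stable

Least fixpoint reached:
  node 0: [-4,4]
  node 1: [-2,4]
  node 2: [-4,4]
  node 3: [-4,4]
  node 4: [-4,3]
  node 5: [2,4]
  node 6: [-4,4]

[-4,4]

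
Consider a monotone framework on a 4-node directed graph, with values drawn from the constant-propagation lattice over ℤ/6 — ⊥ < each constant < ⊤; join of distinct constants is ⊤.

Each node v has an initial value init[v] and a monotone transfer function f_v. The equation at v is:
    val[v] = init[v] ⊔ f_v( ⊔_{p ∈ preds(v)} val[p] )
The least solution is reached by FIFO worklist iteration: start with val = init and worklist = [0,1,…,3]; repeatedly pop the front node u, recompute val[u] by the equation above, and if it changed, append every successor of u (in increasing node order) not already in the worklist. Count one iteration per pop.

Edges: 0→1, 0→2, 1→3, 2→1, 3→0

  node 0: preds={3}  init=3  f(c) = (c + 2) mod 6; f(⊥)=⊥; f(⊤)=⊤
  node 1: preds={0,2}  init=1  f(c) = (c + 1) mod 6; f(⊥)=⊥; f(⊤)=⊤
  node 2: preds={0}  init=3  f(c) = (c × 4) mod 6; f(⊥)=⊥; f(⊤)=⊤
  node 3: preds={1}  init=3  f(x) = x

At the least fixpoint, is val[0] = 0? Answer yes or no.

Worklist (6 pops):
  #1 pop 0: in=3 → ⊤ (was 3); enqueue []
  #2 pop 1: in=⊤ → ⊤ (was 1); enqueue []
  #3 pop 2: in=⊤ → ⊤ (was 3); enqueue [1]
  #4 pop 3: in=⊤ → ⊤ (was 3); enqueue [0]
  #5 pop 1: in=⊤ → ⊤ (no change)
  #6 pop 0: in=⊤ → ⊤ (no change)

Fixpoint:
  val[0] = ⊤
  val[1] = ⊤
  val[2] = ⊤
  val[3] = ⊤

no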